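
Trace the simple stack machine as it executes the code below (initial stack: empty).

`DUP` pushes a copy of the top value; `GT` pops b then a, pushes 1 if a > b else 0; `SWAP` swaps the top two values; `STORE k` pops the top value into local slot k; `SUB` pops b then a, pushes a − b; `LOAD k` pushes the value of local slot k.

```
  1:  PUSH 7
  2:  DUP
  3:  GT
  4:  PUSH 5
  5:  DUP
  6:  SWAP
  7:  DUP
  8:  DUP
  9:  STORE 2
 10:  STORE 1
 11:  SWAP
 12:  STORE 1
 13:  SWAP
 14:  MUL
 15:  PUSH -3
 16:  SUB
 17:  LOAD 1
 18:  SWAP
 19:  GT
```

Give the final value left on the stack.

1

PUSH 7  -> 7
DUP     -> 7 7
GT      -> 0
PUSH 5  -> 0 5
DUP     -> 0 5 5
SWAP    -> 0 5 5
DUP     -> 0 5 5 5
DUP     -> 0 5 5 5 5
STORE 2 -> 0 5 5 5
STORE 1 -> 0 5 5
SWAP    -> 0 5 5
STORE 1 -> 0 5
SWAP    -> 5 0
MUL     -> 0
PUSH -3 -> 0 -3
SUB     -> 3
LOAD 1  -> 3 5
SWAP    -> 5 3
GT      -> 1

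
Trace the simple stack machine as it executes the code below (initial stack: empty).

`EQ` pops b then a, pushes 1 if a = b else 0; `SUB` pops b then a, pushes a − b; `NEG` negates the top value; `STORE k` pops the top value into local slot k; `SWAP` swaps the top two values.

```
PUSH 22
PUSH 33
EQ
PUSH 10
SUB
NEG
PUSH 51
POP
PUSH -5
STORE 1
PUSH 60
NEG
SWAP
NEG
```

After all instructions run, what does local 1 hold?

-5

PUSH 22 -> 22
PUSH 33 -> 22 33
EQ      -> 0
PUSH 10 -> 0 10
SUB     -> -10
NEG     -> 10
PUSH 51 -> 10 51
POP     -> 10
PUSH -5 -> 10 -5
STORE 1 -> 10
PUSH 60 -> 10 60
NEG     -> 10 -60
SWAP    -> -60 10
NEG     -> -60 -10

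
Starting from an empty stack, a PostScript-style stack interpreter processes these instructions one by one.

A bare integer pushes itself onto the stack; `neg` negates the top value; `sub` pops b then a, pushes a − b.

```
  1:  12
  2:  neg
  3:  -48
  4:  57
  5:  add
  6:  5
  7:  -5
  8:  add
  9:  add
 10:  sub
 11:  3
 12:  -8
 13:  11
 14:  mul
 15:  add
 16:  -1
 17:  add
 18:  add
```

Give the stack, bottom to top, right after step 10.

[-21]

12   12
neg  -12
-48  -12 -48
57   -12 -48 57
add  -12 9
5    -12 9 5
-5   -12 9 5 -5
add  -12 9 0
add  -12 9
sub  -21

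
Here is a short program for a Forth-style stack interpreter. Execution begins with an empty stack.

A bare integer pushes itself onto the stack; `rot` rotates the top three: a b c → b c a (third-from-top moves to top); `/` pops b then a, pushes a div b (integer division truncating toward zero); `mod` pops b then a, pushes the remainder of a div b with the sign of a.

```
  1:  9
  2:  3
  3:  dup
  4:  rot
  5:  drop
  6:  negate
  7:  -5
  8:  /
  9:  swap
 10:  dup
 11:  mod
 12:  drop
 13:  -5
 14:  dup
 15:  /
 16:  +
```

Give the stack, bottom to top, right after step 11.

9       [9]
3       [9, 3]
dup     [9, 3, 3]
rot     [3, 3, 9]
drop    [3, 3]
negate  [3, -3]
-5      [3, -3, -5]
/       [3, 0]
swap    [0, 3]
dup     [0, 3, 3]
mod     [0, 0]

[0, 0]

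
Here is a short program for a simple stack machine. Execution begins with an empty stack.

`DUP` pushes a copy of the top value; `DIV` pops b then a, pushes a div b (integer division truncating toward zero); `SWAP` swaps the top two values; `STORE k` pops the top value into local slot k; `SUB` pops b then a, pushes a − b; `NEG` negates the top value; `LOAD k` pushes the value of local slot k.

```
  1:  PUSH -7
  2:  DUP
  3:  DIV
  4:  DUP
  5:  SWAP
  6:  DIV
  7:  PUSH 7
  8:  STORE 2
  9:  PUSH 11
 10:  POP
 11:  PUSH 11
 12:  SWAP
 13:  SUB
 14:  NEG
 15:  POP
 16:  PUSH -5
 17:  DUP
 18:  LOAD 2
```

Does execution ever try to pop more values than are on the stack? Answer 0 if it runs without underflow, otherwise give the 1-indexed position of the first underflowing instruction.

PUSH -7 -> -7
DUP     -> -7 -7
DIV     -> 1
DUP     -> 1 1
SWAP    -> 1 1
DIV     -> 1
PUSH 7  -> 1 7
STORE 2 -> 1
PUSH 11 -> 1 11
POP     -> 1
PUSH 11 -> 1 11
SWAP    -> 11 1
SUB     -> 10
NEG     -> -10
POP     -> (empty)
PUSH -5 -> -5
DUP     -> -5 -5
LOAD 2  -> -5 -5 7

0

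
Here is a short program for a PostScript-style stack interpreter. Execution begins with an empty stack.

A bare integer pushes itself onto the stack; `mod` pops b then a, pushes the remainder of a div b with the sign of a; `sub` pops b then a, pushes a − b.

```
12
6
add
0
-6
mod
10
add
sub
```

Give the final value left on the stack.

12   12
6    12 6
add  18
0    18 0
-6   18 0 -6
mod  18 0
10   18 0 10
add  18 10
sub  8

8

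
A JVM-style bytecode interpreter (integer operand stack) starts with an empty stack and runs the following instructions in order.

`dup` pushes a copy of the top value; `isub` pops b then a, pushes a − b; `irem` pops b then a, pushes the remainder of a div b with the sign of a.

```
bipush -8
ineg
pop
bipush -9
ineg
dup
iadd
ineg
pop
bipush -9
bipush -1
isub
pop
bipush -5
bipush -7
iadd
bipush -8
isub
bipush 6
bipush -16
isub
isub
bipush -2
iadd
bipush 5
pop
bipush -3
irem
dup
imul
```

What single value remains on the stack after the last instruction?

bipush -8   [-8]
ineg        [8]
pop         []
bipush -9   [-9]
ineg        [9]
dup         [9, 9]
iadd        [18]
ineg        [-18]
pop         []
bipush -9   [-9]
bipush -1   [-9, -1]
isub        [-8]
pop         []
bipush -5   [-5]
bipush -7   [-5, -7]
iadd        [-12]
bipush -8   [-12, -8]
isub        [-4]
bipush 6    [-4, 6]
bipush -16  [-4, 6, -16]
isub        [-4, 22]
isub        [-26]
bipush -2   [-26, -2]
iadd        [-28]
bipush 5    [-28, 5]
pop         [-28]
bipush -3   [-28, -3]
irem        [-1]
dup         [-1, -1]
imul        [1]

1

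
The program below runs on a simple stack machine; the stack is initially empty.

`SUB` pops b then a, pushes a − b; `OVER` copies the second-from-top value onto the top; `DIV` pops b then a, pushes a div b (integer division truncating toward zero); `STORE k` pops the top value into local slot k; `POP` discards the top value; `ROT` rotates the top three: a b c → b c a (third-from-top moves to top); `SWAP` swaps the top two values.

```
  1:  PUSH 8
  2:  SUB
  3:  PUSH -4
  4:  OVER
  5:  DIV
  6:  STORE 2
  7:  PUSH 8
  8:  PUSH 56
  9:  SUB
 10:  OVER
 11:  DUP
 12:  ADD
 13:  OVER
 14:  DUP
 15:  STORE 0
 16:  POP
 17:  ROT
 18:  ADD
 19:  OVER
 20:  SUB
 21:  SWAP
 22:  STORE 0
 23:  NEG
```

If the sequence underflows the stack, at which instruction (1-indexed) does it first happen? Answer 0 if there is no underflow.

PUSH 8  [8]
SUB  — needs 2 operands, stack has 1 → underflow

2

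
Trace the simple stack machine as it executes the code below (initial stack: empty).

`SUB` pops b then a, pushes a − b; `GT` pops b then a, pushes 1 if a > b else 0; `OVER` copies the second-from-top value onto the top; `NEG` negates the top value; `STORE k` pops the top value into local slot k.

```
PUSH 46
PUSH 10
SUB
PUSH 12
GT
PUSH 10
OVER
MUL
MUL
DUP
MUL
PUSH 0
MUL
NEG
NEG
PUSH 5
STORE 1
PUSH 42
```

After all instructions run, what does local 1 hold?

5

PUSH 46 -> [46]
PUSH 10 -> [46, 10]
SUB     -> [36]
PUSH 12 -> [36, 12]
GT      -> [1]
PUSH 10 -> [1, 10]
OVER    -> [1, 10, 1]
MUL     -> [1, 10]
MUL     -> [10]
DUP     -> [10, 10]
MUL     -> [100]
PUSH 0  -> [100, 0]
MUL     -> [0]
NEG     -> [0]
NEG     -> [0]
PUSH 5  -> [0, 5]
STORE 1 -> [0]
PUSH 42 -> [0, 42]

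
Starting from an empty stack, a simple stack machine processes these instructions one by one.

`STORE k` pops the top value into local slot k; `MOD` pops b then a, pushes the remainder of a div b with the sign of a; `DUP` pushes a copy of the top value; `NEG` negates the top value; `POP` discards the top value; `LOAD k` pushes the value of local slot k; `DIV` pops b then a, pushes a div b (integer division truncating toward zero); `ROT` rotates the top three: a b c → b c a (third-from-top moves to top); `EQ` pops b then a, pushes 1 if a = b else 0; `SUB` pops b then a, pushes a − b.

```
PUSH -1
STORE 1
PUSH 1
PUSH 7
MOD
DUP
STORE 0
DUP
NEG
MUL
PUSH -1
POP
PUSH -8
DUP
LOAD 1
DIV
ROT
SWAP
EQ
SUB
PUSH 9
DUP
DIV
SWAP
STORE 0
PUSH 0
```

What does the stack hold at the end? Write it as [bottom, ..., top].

PUSH -1 → -1
STORE 1 → (empty)
PUSH 1  → 1
PUSH 7  → 1 7
MOD     → 1
DUP     → 1 1
STORE 0 → 1
DUP     → 1 1
NEG     → 1 -1
MUL     → -1
PUSH -1 → -1 -1
POP     → -1
PUSH -8 → -1 -8
DUP     → -1 -8 -8
LOAD 1  → -1 -8 -8 -1
DIV     → -1 -8 8
ROT     → -8 8 -1
SWAP    → -8 -1 8
EQ      → -8 0
SUB     → -8
PUSH 9  → -8 9
DUP     → -8 9 9
DIV     → -8 1
SWAP    → 1 -8
STORE 0 → 1
PUSH 0  → 1 0

[1, 0]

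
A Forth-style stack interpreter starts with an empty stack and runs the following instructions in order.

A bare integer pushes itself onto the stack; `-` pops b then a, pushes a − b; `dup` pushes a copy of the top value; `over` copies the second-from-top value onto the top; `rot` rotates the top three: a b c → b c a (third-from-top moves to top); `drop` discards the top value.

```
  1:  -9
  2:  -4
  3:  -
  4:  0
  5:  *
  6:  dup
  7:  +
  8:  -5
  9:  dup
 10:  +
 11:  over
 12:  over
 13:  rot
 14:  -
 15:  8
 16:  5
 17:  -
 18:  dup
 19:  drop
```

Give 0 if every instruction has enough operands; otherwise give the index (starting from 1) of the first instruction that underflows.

-9   : [-9]
-4   : [-9, -4]
-    : [-5]
0    : [-5, 0]
*    : [0]
dup  : [0, 0]
+    : [0]
-5   : [0, -5]
dup  : [0, -5, -5]
+    : [0, -10]
over : [0, -10, 0]
over : [0, -10, 0, -10]
rot  : [0, 0, -10, -10]
-    : [0, 0, 0]
8    : [0, 0, 0, 8]
5    : [0, 0, 0, 8, 5]
-    : [0, 0, 0, 3]
dup  : [0, 0, 0, 3, 3]
drop : [0, 0, 0, 3]

0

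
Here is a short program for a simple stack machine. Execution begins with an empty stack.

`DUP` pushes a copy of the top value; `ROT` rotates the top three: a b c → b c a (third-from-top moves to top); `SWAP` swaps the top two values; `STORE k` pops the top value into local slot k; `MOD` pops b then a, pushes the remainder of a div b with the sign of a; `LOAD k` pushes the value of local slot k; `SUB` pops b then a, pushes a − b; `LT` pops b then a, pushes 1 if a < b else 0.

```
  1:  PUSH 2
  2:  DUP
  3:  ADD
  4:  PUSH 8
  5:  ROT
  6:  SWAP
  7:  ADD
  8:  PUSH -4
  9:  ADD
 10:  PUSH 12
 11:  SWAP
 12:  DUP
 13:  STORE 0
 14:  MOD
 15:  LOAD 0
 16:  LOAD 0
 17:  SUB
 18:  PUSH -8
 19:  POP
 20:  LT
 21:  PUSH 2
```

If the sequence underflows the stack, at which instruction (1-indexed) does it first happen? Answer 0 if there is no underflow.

5

PUSH 2 : 2
DUP    : 2 2
ADD    : 4
PUSH 8 : 4 8
ROT  — needs 3 operands, stack has 2 → underflow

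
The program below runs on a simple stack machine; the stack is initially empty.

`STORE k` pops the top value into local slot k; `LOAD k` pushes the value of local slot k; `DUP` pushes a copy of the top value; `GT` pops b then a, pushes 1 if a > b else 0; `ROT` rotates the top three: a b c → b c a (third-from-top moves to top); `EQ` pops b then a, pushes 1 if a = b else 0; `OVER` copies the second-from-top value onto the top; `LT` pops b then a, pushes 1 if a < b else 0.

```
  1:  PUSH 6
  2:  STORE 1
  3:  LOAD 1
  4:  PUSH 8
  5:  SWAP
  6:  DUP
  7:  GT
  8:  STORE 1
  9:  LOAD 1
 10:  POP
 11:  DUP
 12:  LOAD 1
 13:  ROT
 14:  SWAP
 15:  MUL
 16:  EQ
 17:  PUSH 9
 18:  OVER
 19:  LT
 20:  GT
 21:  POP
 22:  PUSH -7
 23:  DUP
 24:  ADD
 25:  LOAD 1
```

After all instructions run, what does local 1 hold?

PUSH 6   [6]
STORE 1  []
LOAD 1   [6]
PUSH 8   [6, 8]
SWAP     [8, 6]
DUP      [8, 6, 6]
GT       [8, 0]
STORE 1  [8]
LOAD 1   [8, 0]
POP      [8]
DUP      [8, 8]
LOAD 1   [8, 8, 0]
ROT      [8, 0, 8]
SWAP     [8, 8, 0]
MUL      [8, 0]
EQ       [0]
PUSH 9   [0, 9]
OVER     [0, 9, 0]
LT       [0, 0]
GT       [0]
POP      []
PUSH -7  [-7]
DUP      [-7, -7]
ADD      [-14]
LOAD 1   [-14, 0]

0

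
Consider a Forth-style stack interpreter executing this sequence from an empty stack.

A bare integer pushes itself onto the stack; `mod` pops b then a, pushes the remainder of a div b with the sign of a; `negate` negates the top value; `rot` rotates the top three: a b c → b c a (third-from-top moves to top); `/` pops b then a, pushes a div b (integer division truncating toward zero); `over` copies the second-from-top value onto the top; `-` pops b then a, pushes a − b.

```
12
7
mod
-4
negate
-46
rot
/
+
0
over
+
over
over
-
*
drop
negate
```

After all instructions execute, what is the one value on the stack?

5

12      12
7       12 7
mod     5
-4      5 -4
negate  5 4
-46     5 4 -46
rot     4 -46 5
/       4 -9
+       -5
0       -5 0
over    -5 0 -5
+       -5 -5
over    -5 -5 -5
over    -5 -5 -5 -5
-       -5 -5 0
*       -5 0
drop    -5
negate  5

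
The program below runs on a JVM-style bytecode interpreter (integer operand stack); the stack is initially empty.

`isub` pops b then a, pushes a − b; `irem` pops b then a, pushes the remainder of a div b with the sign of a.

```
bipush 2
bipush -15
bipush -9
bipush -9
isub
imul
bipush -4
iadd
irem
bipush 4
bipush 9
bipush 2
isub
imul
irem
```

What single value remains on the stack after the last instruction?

2

bipush 2   → 2
bipush -15 → 2 -15
bipush -9  → 2 -15 -9
bipush -9  → 2 -15 -9 -9
isub       → 2 -15 0
imul       → 2 0
bipush -4  → 2 0 -4
iadd       → 2 -4
irem       → 2
bipush 4   → 2 4
bipush 9   → 2 4 9
bipush 2   → 2 4 9 2
isub       → 2 4 7
imul       → 2 28
irem       → 2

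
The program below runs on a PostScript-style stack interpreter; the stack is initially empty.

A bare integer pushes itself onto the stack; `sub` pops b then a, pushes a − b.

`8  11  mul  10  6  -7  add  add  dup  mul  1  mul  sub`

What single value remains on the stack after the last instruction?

8   : 8
11  : 8 11
mul : 88
10  : 88 10
6   : 88 10 6
-7  : 88 10 6 -7
add : 88 10 -1
add : 88 9
dup : 88 9 9
mul : 88 81
1   : 88 81 1
mul : 88 81
sub : 7

7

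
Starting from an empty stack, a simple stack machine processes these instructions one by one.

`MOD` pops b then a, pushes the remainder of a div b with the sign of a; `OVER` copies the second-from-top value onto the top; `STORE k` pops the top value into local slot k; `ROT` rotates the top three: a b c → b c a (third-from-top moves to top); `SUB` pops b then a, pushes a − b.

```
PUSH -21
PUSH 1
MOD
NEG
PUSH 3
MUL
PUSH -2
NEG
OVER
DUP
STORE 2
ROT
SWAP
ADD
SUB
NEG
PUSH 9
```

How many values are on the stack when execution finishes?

PUSH -21 → -21
PUSH 1   → -21 1
MOD      → 0
NEG      → 0
PUSH 3   → 0 3
MUL      → 0
PUSH -2  → 0 -2
NEG      → 0 2
OVER     → 0 2 0
DUP      → 0 2 0 0
STORE 2  → 0 2 0
ROT      → 2 0 0
SWAP     → 2 0 0
ADD      → 2 0
SUB      → 2
NEG      → -2
PUSH 9   → -2 9

2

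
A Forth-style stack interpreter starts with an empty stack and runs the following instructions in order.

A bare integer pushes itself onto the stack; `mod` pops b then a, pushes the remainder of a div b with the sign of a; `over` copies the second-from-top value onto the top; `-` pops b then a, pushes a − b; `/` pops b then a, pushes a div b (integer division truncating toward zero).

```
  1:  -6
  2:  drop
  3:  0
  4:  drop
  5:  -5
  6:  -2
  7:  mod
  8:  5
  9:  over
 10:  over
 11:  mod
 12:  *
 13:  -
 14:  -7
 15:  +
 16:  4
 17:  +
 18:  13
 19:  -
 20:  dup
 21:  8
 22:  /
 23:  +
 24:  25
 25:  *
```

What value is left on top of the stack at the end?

-6   -> [-6]
drop -> []
0    -> [0]
drop -> []
-5   -> [-5]
-2   -> [-5, -2]
mod  -> [-1]
5    -> [-1, 5]
over -> [-1, 5, -1]
over -> [-1, 5, -1, 5]
mod  -> [-1, 5, -1]
*    -> [-1, -5]
-    -> [4]
-7   -> [4, -7]
+    -> [-3]
4    -> [-3, 4]
+    -> [1]
13   -> [1, 13]
-    -> [-12]
dup  -> [-12, -12]
8    -> [-12, -12, 8]
/    -> [-12, -1]
+    -> [-13]
25   -> [-13, 25]
*    -> [-325]

-325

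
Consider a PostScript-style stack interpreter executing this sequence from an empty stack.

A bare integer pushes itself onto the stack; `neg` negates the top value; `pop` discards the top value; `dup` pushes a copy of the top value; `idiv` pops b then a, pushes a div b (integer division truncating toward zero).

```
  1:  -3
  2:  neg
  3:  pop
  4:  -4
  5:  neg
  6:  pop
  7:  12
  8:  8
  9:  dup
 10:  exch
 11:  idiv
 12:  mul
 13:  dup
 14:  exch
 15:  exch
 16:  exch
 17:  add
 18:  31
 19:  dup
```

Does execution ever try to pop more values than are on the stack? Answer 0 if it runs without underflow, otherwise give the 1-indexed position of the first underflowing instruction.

0

-3   : [-3]
neg  : [3]
pop  : []
-4   : [-4]
neg  : [4]
pop  : []
12   : [12]
8    : [12, 8]
dup  : [12, 8, 8]
exch : [12, 8, 8]
idiv : [12, 1]
mul  : [12]
dup  : [12, 12]
exch : [12, 12]
exch : [12, 12]
exch : [12, 12]
add  : [24]
31   : [24, 31]
dup  : [24, 31, 31]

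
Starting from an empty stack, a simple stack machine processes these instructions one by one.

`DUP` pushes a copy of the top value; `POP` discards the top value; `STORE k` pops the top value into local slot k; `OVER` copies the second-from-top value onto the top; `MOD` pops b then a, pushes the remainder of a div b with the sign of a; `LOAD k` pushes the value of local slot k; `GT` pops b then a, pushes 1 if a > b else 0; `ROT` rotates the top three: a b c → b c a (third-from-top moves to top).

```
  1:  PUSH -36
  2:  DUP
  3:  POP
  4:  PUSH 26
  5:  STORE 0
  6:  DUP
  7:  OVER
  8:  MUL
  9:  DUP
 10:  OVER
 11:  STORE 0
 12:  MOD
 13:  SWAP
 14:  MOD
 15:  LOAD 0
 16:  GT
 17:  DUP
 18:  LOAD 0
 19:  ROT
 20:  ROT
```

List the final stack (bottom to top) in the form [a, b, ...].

[1296, 0, 0]

PUSH -36 : -36
DUP      : -36 -36
POP      : -36
PUSH 26  : -36 26
STORE 0  : -36
DUP      : -36 -36
OVER     : -36 -36 -36
MUL      : -36 1296
DUP      : -36 1296 1296
OVER     : -36 1296 1296 1296
STORE 0  : -36 1296 1296
MOD      : -36 0
SWAP     : 0 -36
MOD      : 0
LOAD 0   : 0 1296
GT       : 0
DUP      : 0 0
LOAD 0   : 0 0 1296
ROT      : 0 1296 0
ROT      : 1296 0 0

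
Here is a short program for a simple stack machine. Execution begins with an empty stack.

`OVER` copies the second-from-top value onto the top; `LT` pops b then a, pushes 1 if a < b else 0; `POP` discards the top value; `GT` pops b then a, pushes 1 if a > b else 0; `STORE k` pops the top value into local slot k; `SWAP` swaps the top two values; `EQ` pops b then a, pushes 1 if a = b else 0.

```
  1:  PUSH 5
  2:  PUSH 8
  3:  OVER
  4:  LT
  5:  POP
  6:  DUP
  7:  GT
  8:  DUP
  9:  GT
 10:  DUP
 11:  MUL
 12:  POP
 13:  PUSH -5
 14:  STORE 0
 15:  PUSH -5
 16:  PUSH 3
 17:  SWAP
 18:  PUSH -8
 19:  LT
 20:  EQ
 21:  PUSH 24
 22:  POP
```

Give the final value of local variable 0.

PUSH 5   [5]
PUSH 8   [5, 8]
OVER     [5, 8, 5]
LT       [5, 0]
POP      [5]
DUP      [5, 5]
GT       [0]
DUP      [0, 0]
GT       [0]
DUP      [0, 0]
MUL      [0]
POP      []
PUSH -5  [-5]
STORE 0  []
PUSH -5  [-5]
PUSH 3   [-5, 3]
SWAP     [3, -5]
PUSH -8  [3, -5, -8]
LT       [3, 0]
EQ       [0]
PUSH 24  [0, 24]
POP      [0]

-5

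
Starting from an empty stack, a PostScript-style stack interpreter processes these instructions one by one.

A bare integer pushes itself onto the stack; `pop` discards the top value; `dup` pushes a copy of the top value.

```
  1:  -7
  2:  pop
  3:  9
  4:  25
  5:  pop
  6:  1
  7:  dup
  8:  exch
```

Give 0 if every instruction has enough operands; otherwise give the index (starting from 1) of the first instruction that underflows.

-7   → -7
pop  → (empty)
9    → 9
25   → 9 25
pop  → 9
1    → 9 1
dup  → 9 1 1
exch → 9 1 1

0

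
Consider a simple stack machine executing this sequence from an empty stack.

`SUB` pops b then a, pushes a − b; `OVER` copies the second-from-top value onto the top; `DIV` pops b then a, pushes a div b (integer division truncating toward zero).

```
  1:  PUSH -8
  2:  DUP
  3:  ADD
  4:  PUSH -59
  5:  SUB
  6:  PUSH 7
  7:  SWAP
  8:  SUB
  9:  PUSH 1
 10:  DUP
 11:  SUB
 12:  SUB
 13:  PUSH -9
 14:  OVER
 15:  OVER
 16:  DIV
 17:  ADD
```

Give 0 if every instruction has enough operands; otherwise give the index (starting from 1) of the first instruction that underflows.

PUSH -8  → [-8]
DUP      → [-8, -8]
ADD      → [-16]
PUSH -59 → [-16, -59]
SUB      → [43]
PUSH 7   → [43, 7]
SWAP     → [7, 43]
SUB      → [-36]
PUSH 1   → [-36, 1]
DUP      → [-36, 1, 1]
SUB      → [-36, 0]
SUB      → [-36]
PUSH -9  → [-36, -9]
OVER     → [-36, -9, -36]
OVER     → [-36, -9, -36, -9]
DIV      → [-36, -9, 4]
ADD      → [-36, -5]

0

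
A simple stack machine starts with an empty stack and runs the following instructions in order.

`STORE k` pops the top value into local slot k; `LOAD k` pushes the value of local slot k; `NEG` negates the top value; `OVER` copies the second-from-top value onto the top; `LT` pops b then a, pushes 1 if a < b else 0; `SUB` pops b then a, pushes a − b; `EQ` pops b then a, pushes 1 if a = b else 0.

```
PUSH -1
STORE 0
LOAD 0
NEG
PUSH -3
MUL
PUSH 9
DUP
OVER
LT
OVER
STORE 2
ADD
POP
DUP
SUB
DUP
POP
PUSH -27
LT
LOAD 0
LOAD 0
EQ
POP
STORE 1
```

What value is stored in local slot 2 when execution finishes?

PUSH -1  : [-1]
STORE 0  : []
LOAD 0   : [-1]
NEG      : [1]
PUSH -3  : [1, -3]
MUL      : [-3]
PUSH 9   : [-3, 9]
DUP      : [-3, 9, 9]
OVER     : [-3, 9, 9, 9]
LT       : [-3, 9, 0]
OVER     : [-3, 9, 0, 9]
STORE 2  : [-3, 9, 0]
ADD      : [-3, 9]
POP      : [-3]
DUP      : [-3, -3]
SUB      : [0]
DUP      : [0, 0]
POP      : [0]
PUSH -27 : [0, -27]
LT       : [0]
LOAD 0   : [0, -1]
LOAD 0   : [0, -1, -1]
EQ       : [0, 1]
POP      : [0]
STORE 1  : []

9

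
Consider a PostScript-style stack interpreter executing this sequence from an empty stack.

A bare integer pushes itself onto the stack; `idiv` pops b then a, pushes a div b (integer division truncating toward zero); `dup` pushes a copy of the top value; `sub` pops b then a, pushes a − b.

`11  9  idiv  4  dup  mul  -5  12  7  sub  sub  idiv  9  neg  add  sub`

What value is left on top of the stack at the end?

11

11    [11]
9     [11, 9]
idiv  [1]
4     [1, 4]
dup   [1, 4, 4]
mul   [1, 16]
-5    [1, 16, -5]
12    [1, 16, -5, 12]
7     [1, 16, -5, 12, 7]
sub   [1, 16, -5, 5]
sub   [1, 16, -10]
idiv  [1, -1]
9     [1, -1, 9]
neg   [1, -1, -9]
add   [1, -10]
sub   [11]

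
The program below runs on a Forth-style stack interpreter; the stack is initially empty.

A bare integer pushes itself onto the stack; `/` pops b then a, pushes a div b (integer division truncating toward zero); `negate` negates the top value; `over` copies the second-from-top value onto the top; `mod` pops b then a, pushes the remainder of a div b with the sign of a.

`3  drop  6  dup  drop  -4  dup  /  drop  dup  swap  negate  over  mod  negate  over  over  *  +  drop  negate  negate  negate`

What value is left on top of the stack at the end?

-6

3      : 3
drop   : (empty)
6      : 6
dup    : 6 6
drop   : 6
-4     : 6 -4
dup    : 6 -4 -4
/      : 6 1
drop   : 6
dup    : 6 6
swap   : 6 6
negate : 6 -6
over   : 6 -6 6
mod    : 6 0
negate : 6 0
over   : 6 0 6
over   : 6 0 6 0
*      : 6 0 0
+      : 6 0
drop   : 6
negate : -6
negate : 6
negate : -6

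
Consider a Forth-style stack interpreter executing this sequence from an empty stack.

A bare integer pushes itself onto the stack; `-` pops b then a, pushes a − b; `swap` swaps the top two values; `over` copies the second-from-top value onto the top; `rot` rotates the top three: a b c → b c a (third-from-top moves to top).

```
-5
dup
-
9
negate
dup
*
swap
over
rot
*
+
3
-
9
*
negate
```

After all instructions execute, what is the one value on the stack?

-5     → [-5]
dup    → [-5, -5]
-      → [0]
9      → [0, 9]
negate → [0, -9]
dup    → [0, -9, -9]
*      → [0, 81]
swap   → [81, 0]
over   → [81, 0, 81]
rot    → [0, 81, 81]
*      → [0, 6561]
+      → [6561]
3      → [6561, 3]
-      → [6558]
9      → [6558, 9]
*      → [59022]
negate → [-59022]

-59022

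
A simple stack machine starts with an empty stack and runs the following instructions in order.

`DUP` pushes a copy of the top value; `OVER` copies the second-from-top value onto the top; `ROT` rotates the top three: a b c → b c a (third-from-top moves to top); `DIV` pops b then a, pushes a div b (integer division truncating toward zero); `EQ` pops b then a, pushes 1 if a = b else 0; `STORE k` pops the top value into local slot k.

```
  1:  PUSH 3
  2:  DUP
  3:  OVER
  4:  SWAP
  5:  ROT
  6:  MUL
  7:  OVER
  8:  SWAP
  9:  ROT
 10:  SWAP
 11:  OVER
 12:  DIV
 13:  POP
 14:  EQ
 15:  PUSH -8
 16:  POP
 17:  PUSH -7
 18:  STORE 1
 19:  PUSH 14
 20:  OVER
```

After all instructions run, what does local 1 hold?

-7

PUSH 3  : 3
DUP     : 3 3
OVER    : 3 3 3
SWAP    : 3 3 3
ROT     : 3 3 3
MUL     : 3 9
OVER    : 3 9 3
SWAP    : 3 3 9
ROT     : 3 9 3
SWAP    : 3 3 9
OVER    : 3 3 9 3
DIV     : 3 3 3
POP     : 3 3
EQ      : 1
PUSH -8 : 1 -8
POP     : 1
PUSH -7 : 1 -7
STORE 1 : 1
PUSH 14 : 1 14
OVER    : 1 14 1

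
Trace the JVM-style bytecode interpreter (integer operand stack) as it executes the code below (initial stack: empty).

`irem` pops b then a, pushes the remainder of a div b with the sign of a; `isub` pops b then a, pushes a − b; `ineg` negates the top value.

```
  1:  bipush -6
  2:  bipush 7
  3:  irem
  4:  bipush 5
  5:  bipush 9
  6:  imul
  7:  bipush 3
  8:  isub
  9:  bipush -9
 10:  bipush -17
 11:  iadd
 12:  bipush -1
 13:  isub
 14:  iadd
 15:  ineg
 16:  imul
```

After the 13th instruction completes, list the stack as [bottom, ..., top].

[-6, 42, -25]

bipush -6  → -6
bipush 7   → -6 7
irem       → -6
bipush 5   → -6 5
bipush 9   → -6 5 9
imul       → -6 45
bipush 3   → -6 45 3
isub       → -6 42
bipush -9  → -6 42 -9
bipush -17 → -6 42 -9 -17
iadd       → -6 42 -26
bipush -1  → -6 42 -26 -1
isub       → -6 42 -25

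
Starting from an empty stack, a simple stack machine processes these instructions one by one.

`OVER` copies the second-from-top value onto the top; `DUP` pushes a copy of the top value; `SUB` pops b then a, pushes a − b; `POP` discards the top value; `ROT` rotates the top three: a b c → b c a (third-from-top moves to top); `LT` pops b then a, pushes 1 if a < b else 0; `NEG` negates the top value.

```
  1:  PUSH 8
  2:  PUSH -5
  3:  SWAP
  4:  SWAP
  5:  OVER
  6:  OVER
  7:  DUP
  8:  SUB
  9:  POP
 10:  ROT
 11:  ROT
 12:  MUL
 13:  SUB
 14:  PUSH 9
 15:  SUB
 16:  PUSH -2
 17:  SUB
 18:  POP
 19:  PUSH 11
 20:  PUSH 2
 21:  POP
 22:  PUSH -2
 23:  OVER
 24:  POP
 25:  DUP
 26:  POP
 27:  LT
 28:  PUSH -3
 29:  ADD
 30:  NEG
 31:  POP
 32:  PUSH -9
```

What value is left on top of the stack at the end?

-9

PUSH 8   8
PUSH -5  8 -5
SWAP     -5 8
SWAP     8 -5
OVER     8 -5 8
OVER     8 -5 8 -5
DUP      8 -5 8 -5 -5
SUB      8 -5 8 0
POP      8 -5 8
ROT      -5 8 8
ROT      8 8 -5
MUL      8 -40
SUB      48
PUSH 9   48 9
SUB      39
PUSH -2  39 -2
SUB      41
POP      (empty)
PUSH 11  11
PUSH 2   11 2
POP      11
PUSH -2  11 -2
OVER     11 -2 11
POP      11 -2
DUP      11 -2 -2
POP      11 -2
LT       0
PUSH -3  0 -3
ADD      -3
NEG      3
POP      (empty)
PUSH -9  -9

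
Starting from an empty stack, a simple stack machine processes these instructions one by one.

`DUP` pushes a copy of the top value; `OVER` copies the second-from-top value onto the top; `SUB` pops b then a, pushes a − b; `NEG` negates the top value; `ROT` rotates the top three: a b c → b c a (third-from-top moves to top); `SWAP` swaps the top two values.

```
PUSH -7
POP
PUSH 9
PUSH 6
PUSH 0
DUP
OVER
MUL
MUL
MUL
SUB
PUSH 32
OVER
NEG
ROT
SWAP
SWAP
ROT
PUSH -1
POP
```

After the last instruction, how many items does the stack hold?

3

PUSH -7 -> [-7]
POP     -> []
PUSH 9  -> [9]
PUSH 6  -> [9, 6]
PUSH 0  -> [9, 6, 0]
DUP     -> [9, 6, 0, 0]
OVER    -> [9, 6, 0, 0, 0]
MUL     -> [9, 6, 0, 0]
MUL     -> [9, 6, 0]
MUL     -> [9, 0]
SUB     -> [9]
PUSH 32 -> [9, 32]
OVER    -> [9, 32, 9]
NEG     -> [9, 32, -9]
ROT     -> [32, -9, 9]
SWAP    -> [32, 9, -9]
SWAP    -> [32, -9, 9]
ROT     -> [-9, 9, 32]
PUSH -1 -> [-9, 9, 32, -1]
POP     -> [-9, 9, 32]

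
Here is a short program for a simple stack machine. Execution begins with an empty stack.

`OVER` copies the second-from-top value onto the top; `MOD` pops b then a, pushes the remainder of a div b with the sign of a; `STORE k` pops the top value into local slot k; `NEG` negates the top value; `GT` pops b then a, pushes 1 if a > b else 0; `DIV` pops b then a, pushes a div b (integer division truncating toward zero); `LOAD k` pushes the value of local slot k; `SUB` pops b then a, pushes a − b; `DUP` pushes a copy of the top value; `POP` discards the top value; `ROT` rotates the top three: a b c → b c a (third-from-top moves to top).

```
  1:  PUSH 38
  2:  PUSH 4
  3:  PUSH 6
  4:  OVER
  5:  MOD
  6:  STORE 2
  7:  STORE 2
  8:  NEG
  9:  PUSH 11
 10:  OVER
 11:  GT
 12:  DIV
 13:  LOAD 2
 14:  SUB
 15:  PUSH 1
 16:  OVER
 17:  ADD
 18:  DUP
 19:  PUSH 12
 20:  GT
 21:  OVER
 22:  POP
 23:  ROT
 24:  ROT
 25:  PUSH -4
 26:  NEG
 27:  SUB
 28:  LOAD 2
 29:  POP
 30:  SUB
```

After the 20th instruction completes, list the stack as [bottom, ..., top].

[-42, -41, 0]

PUSH 38  [38]
PUSH 4   [38, 4]
PUSH 6   [38, 4, 6]
OVER     [38, 4, 6, 4]
MOD      [38, 4, 2]
STORE 2  [38, 4]
STORE 2  [38]
NEG      [-38]
PUSH 11  [-38, 11]
OVER     [-38, 11, -38]
GT       [-38, 1]
DIV      [-38]
LOAD 2   [-38, 4]
SUB      [-42]
PUSH 1   [-42, 1]
OVER     [-42, 1, -42]
ADD      [-42, -41]
DUP      [-42, -41, -41]
PUSH 12  [-42, -41, -41, 12]
GT       [-42, -41, 0]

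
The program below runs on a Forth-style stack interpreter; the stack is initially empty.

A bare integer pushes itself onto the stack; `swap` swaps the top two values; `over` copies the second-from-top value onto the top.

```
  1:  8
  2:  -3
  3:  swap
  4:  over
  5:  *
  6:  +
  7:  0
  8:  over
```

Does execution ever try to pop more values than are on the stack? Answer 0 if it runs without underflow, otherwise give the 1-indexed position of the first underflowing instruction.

0

8     [8]
-3    [8, -3]
swap  [-3, 8]
over  [-3, 8, -3]
*     [-3, -24]
+     [-27]
0     [-27, 0]
over  [-27, 0, -27]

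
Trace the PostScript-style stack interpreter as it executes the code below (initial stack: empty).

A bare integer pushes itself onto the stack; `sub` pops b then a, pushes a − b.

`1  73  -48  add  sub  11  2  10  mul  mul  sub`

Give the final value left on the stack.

-244

1   -> 1
73  -> 1 73
-48 -> 1 73 -48
add -> 1 25
sub -> -24
11  -> -24 11
2   -> -24 11 2
10  -> -24 11 2 10
mul -> -24 11 20
mul -> -24 220
sub -> -244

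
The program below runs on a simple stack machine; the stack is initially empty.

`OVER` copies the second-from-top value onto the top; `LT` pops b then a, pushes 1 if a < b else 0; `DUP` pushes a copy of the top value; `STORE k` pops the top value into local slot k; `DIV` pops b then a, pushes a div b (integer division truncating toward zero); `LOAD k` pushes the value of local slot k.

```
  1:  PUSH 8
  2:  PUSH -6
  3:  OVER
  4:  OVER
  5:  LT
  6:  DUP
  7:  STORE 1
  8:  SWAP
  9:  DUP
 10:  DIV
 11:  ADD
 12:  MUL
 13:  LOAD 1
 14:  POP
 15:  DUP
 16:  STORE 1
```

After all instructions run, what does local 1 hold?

8

PUSH 8  -> 8
PUSH -6 -> 8 -6
OVER    -> 8 -6 8
OVER    -> 8 -6 8 -6
LT      -> 8 -6 0
DUP     -> 8 -6 0 0
STORE 1 -> 8 -6 0
SWAP    -> 8 0 -6
DUP     -> 8 0 -6 -6
DIV     -> 8 0 1
ADD     -> 8 1
MUL     -> 8
LOAD 1  -> 8 0
POP     -> 8
DUP     -> 8 8
STORE 1 -> 8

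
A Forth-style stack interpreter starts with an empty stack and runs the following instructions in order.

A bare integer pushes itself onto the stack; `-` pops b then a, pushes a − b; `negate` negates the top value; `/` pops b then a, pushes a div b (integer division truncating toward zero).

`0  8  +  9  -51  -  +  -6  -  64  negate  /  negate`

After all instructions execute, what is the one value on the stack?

1

0      → 0
8      → 0 8
+      → 8
9      → 8 9
-51    → 8 9 -51
-      → 8 60
+      → 68
-6     → 68 -6
-      → 74
64     → 74 64
negate → 74 -64
/      → -1
negate → 1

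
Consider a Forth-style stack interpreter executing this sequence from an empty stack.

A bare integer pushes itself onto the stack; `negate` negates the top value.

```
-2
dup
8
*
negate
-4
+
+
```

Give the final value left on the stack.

-2     -> -2
dup    -> -2 -2
8      -> -2 -2 8
*      -> -2 -16
negate -> -2 16
-4     -> -2 16 -4
+      -> -2 12
+      -> 10

10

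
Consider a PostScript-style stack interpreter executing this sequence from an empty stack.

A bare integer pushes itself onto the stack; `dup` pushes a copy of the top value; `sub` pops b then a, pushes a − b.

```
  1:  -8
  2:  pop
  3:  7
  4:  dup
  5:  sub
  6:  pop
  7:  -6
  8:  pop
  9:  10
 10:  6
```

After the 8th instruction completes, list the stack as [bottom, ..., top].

[]

-8   [-8]
pop  []
7    [7]
dup  [7, 7]
sub  [0]
pop  []
-6   [-6]
pop  []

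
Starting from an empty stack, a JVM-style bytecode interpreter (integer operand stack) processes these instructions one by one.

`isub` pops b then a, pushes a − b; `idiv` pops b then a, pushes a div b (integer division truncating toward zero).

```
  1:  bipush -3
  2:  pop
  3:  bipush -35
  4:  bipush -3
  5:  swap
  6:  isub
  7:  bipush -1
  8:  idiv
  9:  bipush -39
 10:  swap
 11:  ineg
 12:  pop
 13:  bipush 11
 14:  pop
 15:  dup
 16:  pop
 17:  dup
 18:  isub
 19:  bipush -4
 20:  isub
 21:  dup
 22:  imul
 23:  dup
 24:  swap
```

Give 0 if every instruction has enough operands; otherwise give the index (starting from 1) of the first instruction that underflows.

bipush -3  -> [-3]
pop        -> []
bipush -35 -> [-35]
bipush -3  -> [-35, -3]
swap       -> [-3, -35]
isub       -> [32]
bipush -1  -> [32, -1]
idiv       -> [-32]
bipush -39 -> [-32, -39]
swap       -> [-39, -32]
ineg       -> [-39, 32]
pop        -> [-39]
bipush 11  -> [-39, 11]
pop        -> [-39]
dup        -> [-39, -39]
pop        -> [-39]
dup        -> [-39, -39]
isub       -> [0]
bipush -4  -> [0, -4]
isub       -> [4]
dup        -> [4, 4]
imul       -> [16]
dup        -> [16, 16]
swap       -> [16, 16]

0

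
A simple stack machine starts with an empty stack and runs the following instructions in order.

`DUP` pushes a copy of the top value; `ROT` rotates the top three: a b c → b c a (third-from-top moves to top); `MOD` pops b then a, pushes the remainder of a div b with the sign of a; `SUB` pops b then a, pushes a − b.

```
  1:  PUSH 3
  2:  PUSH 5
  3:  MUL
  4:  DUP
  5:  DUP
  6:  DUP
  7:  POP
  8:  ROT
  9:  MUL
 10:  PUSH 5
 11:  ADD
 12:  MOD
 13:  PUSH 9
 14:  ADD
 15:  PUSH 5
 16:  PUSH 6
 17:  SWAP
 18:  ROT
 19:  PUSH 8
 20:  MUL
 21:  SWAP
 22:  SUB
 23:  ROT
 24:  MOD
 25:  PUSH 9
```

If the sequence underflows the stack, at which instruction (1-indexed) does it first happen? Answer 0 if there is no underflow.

PUSH 3 → 3
PUSH 5 → 3 5
MUL    → 15
DUP    → 15 15
DUP    → 15 15 15
DUP    → 15 15 15 15
POP    → 15 15 15
ROT    → 15 15 15
MUL    → 15 225
PUSH 5 → 15 225 5
ADD    → 15 230
MOD    → 15
PUSH 9 → 15 9
ADD    → 24
PUSH 5 → 24 5
PUSH 6 → 24 5 6
SWAP   → 24 6 5
ROT    → 6 5 24
PUSH 8 → 6 5 24 8
MUL    → 6 5 192
SWAP   → 6 192 5
SUB    → 6 187
ROT  — needs 3 operands, stack has 2 → underflow

23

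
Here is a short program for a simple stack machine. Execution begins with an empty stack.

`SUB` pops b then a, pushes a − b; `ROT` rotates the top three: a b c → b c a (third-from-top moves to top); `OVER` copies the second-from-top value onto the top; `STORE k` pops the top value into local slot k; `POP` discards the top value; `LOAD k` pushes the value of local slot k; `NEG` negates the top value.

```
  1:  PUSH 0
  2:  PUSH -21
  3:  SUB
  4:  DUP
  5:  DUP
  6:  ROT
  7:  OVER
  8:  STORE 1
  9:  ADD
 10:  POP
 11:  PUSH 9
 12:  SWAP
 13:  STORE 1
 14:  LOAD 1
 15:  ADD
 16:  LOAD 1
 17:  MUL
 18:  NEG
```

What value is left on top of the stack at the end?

-630

PUSH 0   → [0]
PUSH -21 → [0, -21]
SUB      → [21]
DUP      → [21, 21]
DUP      → [21, 21, 21]
ROT      → [21, 21, 21]
OVER     → [21, 21, 21, 21]
STORE 1  → [21, 21, 21]
ADD      → [21, 42]
POP      → [21]
PUSH 9   → [21, 9]
SWAP     → [9, 21]
STORE 1  → [9]
LOAD 1   → [9, 21]
ADD      → [30]
LOAD 1   → [30, 21]
MUL      → [630]
NEG      → [-630]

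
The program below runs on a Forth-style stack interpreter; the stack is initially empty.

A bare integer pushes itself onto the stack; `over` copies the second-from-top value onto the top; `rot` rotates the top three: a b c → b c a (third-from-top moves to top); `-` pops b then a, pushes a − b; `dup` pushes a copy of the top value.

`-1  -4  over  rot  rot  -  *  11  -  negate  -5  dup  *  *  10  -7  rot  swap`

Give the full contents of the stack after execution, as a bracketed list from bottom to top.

-1     : -1
-4     : -1 -4
over   : -1 -4 -1
rot    : -4 -1 -1
rot    : -1 -1 -4
-      : -1 3
*      : -3
11     : -3 11
-      : -14
negate : 14
-5     : 14 -5
dup    : 14 -5 -5
*      : 14 25
*      : 350
10     : 350 10
-7     : 350 10 -7
rot    : 10 -7 350
swap   : 10 350 -7

[10, 350, -7]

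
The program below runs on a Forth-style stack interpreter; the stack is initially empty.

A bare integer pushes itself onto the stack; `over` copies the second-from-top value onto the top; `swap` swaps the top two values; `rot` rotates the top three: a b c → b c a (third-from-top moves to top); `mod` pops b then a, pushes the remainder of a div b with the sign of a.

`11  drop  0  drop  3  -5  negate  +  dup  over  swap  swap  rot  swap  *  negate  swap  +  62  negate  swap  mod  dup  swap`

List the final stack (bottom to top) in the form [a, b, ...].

[-6, -6]

11      [11]
drop    []
0       [0]
drop    []
3       [3]
-5      [3, -5]
negate  [3, 5]
+       [8]
dup     [8, 8]
over    [8, 8, 8]
swap    [8, 8, 8]
swap    [8, 8, 8]
rot     [8, 8, 8]
swap    [8, 8, 8]
*       [8, 64]
negate  [8, -64]
swap    [-64, 8]
+       [-56]
62      [-56, 62]
negate  [-56, -62]
swap    [-62, -56]
mod     [-6]
dup     [-6, -6]
swap    [-6, -6]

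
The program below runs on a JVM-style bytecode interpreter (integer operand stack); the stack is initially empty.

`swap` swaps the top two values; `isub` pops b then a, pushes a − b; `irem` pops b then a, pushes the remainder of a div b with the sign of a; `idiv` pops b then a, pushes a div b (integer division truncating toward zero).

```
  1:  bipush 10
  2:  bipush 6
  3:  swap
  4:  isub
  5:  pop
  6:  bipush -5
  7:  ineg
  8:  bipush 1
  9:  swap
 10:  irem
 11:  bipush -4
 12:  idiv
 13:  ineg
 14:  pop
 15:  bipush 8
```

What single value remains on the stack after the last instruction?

bipush 10 : [10]
bipush 6  : [10, 6]
swap      : [6, 10]
isub      : [-4]
pop       : []
bipush -5 : [-5]
ineg      : [5]
bipush 1  : [5, 1]
swap      : [1, 5]
irem      : [1]
bipush -4 : [1, -4]
idiv      : [0]
ineg      : [0]
pop       : []
bipush 8  : [8]

8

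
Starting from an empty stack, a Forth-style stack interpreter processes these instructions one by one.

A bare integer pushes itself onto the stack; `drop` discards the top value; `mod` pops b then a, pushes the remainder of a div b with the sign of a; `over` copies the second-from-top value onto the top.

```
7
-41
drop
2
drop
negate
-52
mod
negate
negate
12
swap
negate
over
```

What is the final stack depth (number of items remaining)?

3

7       7
-41     7 -41
drop    7
2       7 2
drop    7
negate  -7
-52     -7 -52
mod     -7
negate  7
negate  -7
12      -7 12
swap    12 -7
negate  12 7
over    12 7 12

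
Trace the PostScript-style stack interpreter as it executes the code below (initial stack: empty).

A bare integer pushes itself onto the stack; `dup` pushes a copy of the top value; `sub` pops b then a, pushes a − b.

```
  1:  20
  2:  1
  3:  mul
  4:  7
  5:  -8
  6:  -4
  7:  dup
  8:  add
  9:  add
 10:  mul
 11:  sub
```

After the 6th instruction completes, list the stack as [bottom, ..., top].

20  : [20]
1   : [20, 1]
mul : [20]
7   : [20, 7]
-8  : [20, 7, -8]
-4  : [20, 7, -8, -4]

[20, 7, -8, -4]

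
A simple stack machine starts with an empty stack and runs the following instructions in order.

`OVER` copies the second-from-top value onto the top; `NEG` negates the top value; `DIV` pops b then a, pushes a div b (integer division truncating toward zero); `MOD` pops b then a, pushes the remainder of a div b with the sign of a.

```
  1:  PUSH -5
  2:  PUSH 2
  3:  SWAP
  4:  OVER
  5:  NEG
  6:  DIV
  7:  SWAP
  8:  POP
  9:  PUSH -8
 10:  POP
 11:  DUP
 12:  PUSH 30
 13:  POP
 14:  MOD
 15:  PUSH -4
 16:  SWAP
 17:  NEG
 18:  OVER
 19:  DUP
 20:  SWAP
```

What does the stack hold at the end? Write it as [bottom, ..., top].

PUSH -5 -> [-5]
PUSH 2  -> [-5, 2]
SWAP    -> [2, -5]
OVER    -> [2, -5, 2]
NEG     -> [2, -5, -2]
DIV     -> [2, 2]
SWAP    -> [2, 2]
POP     -> [2]
PUSH -8 -> [2, -8]
POP     -> [2]
DUP     -> [2, 2]
PUSH 30 -> [2, 2, 30]
POP     -> [2, 2]
MOD     -> [0]
PUSH -4 -> [0, -4]
SWAP    -> [-4, 0]
NEG     -> [-4, 0]
OVER    -> [-4, 0, -4]
DUP     -> [-4, 0, -4, -4]
SWAP    -> [-4, 0, -4, -4]

[-4, 0, -4, -4]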